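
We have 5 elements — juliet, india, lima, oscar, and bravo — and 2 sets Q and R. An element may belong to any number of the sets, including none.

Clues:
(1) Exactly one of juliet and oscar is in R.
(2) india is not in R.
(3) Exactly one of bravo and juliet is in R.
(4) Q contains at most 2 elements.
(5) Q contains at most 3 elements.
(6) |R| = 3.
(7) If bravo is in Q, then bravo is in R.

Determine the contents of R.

R = {bravo, lima, oscar}

From (2): india ∉ R.
Suppose juliet ∈ R: no assignment then satisfies all the clues, so juliet ∉ R.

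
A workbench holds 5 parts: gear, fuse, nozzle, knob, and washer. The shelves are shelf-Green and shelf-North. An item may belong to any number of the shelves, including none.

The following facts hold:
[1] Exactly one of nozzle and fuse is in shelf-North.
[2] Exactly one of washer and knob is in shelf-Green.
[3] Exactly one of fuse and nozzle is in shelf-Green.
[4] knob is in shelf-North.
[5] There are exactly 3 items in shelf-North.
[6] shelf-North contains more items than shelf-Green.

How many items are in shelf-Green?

2

From (4): knob ∈ shelf-North.
Suppose gear ∈ shelf-Green: no assignment then satisfies all the clues, so gear ∉ shelf-Green.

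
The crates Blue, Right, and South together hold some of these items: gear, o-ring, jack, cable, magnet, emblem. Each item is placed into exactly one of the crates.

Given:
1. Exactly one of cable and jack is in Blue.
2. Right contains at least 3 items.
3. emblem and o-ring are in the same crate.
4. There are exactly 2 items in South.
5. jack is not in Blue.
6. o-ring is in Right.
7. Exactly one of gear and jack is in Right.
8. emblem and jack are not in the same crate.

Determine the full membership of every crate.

Blue = {cable}; Right = {emblem, gear, o-ring}; South = {jack, magnet}

From (5): jack ∉ Blue.
From (6): o-ring ∈ Right.
(1) (exactly one): cable ∈ Blue.
(3): emblem matches o-ring: emblem ∉ Blue.
(3): emblem matches o-ring: emblem ∈ Right.
(8): jack ∉ Right.
Only one crate left: jack ∈ South.
(7) (exactly one): gear ∈ Right.
(4): only 2 candidates remain for South, so all are in.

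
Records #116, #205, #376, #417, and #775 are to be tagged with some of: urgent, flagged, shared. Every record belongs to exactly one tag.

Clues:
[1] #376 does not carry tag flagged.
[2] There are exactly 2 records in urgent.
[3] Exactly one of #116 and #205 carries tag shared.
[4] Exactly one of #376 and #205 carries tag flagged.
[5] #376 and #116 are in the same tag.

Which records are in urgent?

urgent = {#417, #775}

From (1): #376 ∉ flagged.
(4) (exactly one): #205 ∈ flagged.
(5): #116 matches #376: #116 ∉ flagged.
(3) (exactly one): #116 ∈ shared.
(5): #376 matches #116: #376 ∉ urgent.
(5): #376 matches #116: #376 ∈ shared.
(2): only 2 candidates remain for urgent, so all are in.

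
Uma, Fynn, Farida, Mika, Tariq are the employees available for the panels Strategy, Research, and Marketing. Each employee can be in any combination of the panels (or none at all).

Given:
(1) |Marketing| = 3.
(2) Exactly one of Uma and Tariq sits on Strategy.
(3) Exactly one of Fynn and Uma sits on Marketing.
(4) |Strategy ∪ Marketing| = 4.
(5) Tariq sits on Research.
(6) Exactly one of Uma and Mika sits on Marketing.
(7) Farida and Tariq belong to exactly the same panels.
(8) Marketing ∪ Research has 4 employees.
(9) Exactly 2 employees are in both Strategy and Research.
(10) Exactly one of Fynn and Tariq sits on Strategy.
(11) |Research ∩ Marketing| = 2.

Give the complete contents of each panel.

Strategy = {Farida, Mika, Tariq}; Research = {Farida, Fynn, Tariq}; Marketing = {Farida, Tariq, Uma}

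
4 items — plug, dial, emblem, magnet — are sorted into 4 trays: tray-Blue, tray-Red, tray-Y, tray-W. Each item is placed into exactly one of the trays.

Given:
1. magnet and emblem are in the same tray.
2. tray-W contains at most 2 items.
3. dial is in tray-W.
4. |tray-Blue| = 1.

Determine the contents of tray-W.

tray-W = {dial}

From (3): dial ∈ tray-W.
Suppose plug ∈ tray-W: no assignment then satisfies all the clues, so plug ∉ tray-W.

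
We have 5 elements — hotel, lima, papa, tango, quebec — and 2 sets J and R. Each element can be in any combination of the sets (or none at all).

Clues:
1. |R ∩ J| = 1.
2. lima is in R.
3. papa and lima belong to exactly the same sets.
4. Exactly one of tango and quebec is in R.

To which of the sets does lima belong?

From (2): lima ∈ R.
(3): papa matches lima: papa ∈ R.
Suppose lima ∈ J: no assignment then satisfies all the clues, so lima ∉ J.

lima: R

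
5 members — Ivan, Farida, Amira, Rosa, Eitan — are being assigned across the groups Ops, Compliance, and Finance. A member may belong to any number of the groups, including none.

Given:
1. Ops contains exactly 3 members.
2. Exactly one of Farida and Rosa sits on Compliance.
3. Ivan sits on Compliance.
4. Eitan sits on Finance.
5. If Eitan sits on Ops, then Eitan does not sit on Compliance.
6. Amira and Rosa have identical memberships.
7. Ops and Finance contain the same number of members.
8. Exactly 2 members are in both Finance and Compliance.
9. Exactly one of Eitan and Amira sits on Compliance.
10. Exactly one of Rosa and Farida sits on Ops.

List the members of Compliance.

Compliance = {Amira, Ivan, Rosa}

From (3): Ivan ∈ Compliance.
From (4): Eitan ∈ Finance.
Suppose Farida ∈ Compliance: no assignment then satisfies all the clues, so Farida ∉ Compliance.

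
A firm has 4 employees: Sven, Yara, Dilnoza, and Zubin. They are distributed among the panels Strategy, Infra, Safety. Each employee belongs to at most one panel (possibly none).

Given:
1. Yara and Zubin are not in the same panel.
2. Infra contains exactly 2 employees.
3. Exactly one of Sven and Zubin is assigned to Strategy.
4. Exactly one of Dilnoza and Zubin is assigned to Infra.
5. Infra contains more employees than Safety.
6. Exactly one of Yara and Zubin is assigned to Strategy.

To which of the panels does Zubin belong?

Zubin: Strategy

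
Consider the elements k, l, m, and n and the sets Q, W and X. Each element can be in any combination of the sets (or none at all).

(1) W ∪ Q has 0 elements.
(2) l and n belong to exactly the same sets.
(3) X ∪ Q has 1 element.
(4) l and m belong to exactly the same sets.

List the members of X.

X = {k}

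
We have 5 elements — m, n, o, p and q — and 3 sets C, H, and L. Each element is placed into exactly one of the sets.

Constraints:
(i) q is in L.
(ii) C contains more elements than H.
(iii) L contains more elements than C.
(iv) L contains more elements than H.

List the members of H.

H = {}

From (i): q ∈ L.
Suppose m ∈ H: no assignment then satisfies all the clues, so m ∉ H.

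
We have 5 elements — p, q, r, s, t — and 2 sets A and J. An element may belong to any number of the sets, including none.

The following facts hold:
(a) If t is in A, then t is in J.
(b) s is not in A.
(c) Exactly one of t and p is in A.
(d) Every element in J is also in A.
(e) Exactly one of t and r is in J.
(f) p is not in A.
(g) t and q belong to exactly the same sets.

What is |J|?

From (b): s ∉ A.
From (f): p ∉ A.
(c) (exactly one): t ∈ A.
(d) contrapositive: p ∉ J.
(d) contrapositive: s ∉ J.
(g): q matches t: q ∈ A.
(a): t ∈ J.
(e) (exactly one): r ∉ J.
(g): q matches t: q ∈ J.

2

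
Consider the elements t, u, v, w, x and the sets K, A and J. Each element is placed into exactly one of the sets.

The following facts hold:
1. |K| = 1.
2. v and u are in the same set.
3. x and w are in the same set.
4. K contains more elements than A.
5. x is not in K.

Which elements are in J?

J = {u, v, w, x}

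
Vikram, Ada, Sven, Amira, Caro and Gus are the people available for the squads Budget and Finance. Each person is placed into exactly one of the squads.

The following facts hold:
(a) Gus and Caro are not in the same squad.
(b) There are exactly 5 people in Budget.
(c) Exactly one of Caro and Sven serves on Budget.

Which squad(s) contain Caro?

Caro: Finance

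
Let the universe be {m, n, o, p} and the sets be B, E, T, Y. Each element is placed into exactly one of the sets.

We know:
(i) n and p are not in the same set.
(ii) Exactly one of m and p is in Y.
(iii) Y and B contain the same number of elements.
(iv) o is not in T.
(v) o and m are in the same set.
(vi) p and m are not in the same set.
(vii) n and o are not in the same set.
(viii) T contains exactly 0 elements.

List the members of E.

E = {m, o}

From (iv): o ∉ T.
(v): m matches o: m ∉ T.
(viii): T already has 0, so the rest are out.
Suppose m ∉ E: no assignment then satisfies all the clues, so m ∈ E.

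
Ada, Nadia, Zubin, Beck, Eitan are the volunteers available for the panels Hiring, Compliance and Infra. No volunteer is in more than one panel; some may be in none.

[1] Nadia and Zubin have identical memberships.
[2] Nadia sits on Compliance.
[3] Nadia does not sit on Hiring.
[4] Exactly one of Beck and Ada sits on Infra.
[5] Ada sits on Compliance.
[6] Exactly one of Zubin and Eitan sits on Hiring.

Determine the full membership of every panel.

Hiring = {Eitan}; Compliance = {Ada, Nadia, Zubin}; Infra = {Beck}

From (2): Nadia ∈ Compliance.
From (5): Ada ∈ Compliance.
(1): Zubin matches Nadia: Zubin ∉ Hiring.
(1): Zubin matches Nadia: Zubin ∈ Compliance.
(4) (exactly one): Beck ∈ Infra.
(6) (exactly one): Eitan ∈ Hiring.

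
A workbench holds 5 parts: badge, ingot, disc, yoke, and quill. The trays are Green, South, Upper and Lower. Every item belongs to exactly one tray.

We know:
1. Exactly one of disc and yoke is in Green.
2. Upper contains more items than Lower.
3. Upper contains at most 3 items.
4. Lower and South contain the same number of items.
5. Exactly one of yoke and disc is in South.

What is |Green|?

1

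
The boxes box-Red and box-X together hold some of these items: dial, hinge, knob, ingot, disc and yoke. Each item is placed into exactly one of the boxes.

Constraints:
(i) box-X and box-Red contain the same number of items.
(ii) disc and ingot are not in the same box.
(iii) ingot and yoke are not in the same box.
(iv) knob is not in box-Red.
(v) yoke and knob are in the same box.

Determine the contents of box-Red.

box-Red = {dial, hinge, ingot}

From (iv): knob ∉ box-Red.
(v): yoke matches knob: yoke ∉ box-Red.
Only one box left: knob ∈ box-X.
Only one box left: yoke ∈ box-X.
(iii): ingot ∉ box-X.
Only one box left: ingot ∈ box-Red.
(ii): disc ∉ box-Red.
Only one box left: disc ∈ box-X.
Suppose dial ∉ box-Red: no assignment then satisfies all the clues, so dial ∈ box-Red.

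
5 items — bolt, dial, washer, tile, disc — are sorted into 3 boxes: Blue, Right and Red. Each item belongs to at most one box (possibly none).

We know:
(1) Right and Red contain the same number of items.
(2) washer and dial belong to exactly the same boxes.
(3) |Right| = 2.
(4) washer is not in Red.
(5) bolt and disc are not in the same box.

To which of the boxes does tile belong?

tile: Red

From (4): washer ∉ Red.
(2): dial matches washer: dial ∉ Red.
Suppose tile ∈ Blue: no assignment then satisfies all the clues, so tile ∉ Blue.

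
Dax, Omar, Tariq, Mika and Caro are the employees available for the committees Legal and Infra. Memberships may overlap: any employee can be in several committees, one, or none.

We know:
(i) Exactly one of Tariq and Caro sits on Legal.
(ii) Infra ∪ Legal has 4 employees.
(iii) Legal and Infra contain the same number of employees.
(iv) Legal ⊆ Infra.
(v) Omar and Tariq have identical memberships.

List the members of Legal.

Legal = {Dax, Mika, Omar, Tariq}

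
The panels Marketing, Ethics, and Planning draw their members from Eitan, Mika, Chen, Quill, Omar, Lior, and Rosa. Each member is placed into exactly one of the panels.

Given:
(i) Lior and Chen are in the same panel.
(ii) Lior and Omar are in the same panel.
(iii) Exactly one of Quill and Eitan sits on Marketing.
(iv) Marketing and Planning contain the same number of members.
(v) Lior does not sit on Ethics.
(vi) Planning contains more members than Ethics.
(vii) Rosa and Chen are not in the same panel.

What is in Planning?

Planning = {Chen, Lior, Omar}

From (v): Lior ∉ Ethics.
(i): Chen matches Lior: Chen ∉ Ethics.
(ii): Omar matches Lior: Omar ∉ Ethics.
Suppose Eitan ∈ Planning: no assignment then satisfies all the clues, so Eitan ∉ Planning.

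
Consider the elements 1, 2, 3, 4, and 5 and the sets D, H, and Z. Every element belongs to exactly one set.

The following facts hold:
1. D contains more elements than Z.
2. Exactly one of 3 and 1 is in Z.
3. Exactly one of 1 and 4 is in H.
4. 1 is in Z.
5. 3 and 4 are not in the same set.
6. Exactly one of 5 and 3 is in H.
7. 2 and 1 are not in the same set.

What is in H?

H = {4, 5}

From (4): 1 ∈ Z.
(2) (exactly one): 3 ∉ Z.
(3) (exactly one): 4 ∈ H.
(5): 3 ∉ H.
(6) (exactly one): 5 ∈ H.
(7): 2 ∉ Z.
Only one set left: 3 ∈ D.
Suppose 2 ∈ H: no assignment then satisfies all the clues, so 2 ∉ H.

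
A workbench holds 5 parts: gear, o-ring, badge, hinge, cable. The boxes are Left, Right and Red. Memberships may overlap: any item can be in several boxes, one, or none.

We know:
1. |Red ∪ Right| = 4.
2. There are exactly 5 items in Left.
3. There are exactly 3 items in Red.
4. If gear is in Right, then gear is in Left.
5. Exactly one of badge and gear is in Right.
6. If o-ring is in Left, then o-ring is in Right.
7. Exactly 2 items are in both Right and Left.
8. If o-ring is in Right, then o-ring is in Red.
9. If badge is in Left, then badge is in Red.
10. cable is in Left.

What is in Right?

Right = {gear, o-ring}

From (10): cable ∈ Left.
(2): only 5 candidates remain for Left, so all are in.
(6): o-ring ∈ Right.
(8): o-ring ∈ Red.
(9): badge ∈ Red.
Suppose gear ∉ Right: no assignment then satisfies all the clues, so gear ∈ Right.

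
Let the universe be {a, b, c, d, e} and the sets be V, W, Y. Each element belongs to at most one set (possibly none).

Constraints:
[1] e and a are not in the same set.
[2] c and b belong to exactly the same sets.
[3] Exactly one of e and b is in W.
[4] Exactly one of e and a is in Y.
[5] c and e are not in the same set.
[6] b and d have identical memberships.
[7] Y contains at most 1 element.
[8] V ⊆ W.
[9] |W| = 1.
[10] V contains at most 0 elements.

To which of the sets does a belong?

a: Y

(10): V already has 0, so the rest are out.
Suppose a ∈ W: no assignment then satisfies all the clues, so a ∉ W.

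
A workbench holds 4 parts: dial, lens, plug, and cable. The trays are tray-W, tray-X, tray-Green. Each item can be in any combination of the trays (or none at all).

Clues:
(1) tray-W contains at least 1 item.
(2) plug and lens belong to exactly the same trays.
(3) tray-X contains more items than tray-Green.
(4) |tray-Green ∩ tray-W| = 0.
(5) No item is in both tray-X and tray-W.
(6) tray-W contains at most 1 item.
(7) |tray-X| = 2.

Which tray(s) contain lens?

lens: tray-X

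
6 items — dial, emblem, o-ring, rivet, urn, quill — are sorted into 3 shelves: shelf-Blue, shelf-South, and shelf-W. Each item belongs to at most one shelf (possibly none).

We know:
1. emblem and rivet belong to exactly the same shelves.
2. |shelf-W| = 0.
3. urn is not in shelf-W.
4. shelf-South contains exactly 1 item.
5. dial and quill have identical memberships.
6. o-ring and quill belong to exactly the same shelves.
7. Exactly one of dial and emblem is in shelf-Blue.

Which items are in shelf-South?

shelf-South = {urn}

From (3): urn ∉ shelf-W.
(2): shelf-W already has 0, so the rest are out.
Suppose dial ∈ shelf-South: no assignment then satisfies all the clues, so dial ∉ shelf-South.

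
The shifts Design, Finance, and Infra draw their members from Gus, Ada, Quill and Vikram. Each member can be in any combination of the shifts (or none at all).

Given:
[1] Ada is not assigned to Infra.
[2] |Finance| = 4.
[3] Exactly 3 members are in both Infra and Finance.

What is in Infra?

Infra = {Gus, Quill, Vikram}

From (1): Ada ∉ Infra.
(2): only 4 candidates remain for Finance, so all are in.
Suppose Gus ∉ Infra: no assignment then satisfies all the clues, so Gus ∈ Infra.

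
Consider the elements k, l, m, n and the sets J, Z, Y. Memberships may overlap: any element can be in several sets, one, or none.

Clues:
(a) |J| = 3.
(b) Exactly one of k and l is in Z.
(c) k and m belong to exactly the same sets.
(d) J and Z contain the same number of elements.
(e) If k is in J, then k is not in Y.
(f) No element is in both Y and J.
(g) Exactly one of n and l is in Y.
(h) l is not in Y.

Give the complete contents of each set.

From (h): l ∉ Y.
(g) (exactly one): n ∈ Y.
(f) (disjoint): n ∉ J.
(a): only 3 candidates remain for J, so all are in.
(e): k ∉ Y.
(f) (disjoint): m ∉ Y.
Suppose k ∉ Z: no assignment then satisfies all the clues, so k ∈ Z.

J = {k, l, m}; Z = {k, m, n}; Y = {n}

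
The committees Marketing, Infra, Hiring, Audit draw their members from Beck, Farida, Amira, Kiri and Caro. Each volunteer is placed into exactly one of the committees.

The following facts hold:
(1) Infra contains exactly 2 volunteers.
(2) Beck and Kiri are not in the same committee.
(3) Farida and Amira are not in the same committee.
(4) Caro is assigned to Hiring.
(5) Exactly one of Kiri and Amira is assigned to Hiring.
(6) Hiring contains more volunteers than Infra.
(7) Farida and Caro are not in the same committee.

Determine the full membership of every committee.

Marketing = {}; Infra = {Farida, Kiri}; Hiring = {Amira, Beck, Caro}; Audit = {}

From (4): Caro ∈ Hiring.
(7): Farida ∉ Hiring.
Suppose Beck ∈ Marketing: no assignment then satisfies all the clues, so Beck ∉ Marketing.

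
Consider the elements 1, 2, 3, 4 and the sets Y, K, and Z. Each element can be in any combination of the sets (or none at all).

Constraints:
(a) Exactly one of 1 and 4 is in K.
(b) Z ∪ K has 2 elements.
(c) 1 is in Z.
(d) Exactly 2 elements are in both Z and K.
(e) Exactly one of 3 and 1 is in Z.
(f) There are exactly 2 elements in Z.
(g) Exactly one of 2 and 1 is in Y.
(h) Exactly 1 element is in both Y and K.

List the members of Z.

Z = {1, 2}

From (c): 1 ∈ Z.
(e) (exactly one): 3 ∉ Z.
Suppose 2 ∉ Z: no assignment then satisfies all the clues, so 2 ∈ Z.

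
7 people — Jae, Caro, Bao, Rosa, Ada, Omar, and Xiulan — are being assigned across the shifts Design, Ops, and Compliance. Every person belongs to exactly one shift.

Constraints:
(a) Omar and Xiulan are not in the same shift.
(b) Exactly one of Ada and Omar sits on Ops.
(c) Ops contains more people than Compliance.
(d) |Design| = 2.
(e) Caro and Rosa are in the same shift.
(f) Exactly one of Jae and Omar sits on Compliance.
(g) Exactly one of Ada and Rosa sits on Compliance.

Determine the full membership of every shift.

Design = {Bao, Xiulan}; Ops = {Caro, Omar, Rosa}; Compliance = {Ada, Jae}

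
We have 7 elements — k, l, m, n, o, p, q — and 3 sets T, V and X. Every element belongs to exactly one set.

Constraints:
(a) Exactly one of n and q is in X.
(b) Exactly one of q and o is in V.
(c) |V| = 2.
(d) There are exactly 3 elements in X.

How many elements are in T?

2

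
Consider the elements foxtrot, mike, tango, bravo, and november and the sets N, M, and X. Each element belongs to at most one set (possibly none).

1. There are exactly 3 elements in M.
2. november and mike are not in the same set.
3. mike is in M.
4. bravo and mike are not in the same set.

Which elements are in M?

M = {foxtrot, mike, tango}

From (3): mike ∈ M.
(2): november ∉ M.
(4): bravo ∉ M.
(1): only 3 candidates remain for M, so all are in.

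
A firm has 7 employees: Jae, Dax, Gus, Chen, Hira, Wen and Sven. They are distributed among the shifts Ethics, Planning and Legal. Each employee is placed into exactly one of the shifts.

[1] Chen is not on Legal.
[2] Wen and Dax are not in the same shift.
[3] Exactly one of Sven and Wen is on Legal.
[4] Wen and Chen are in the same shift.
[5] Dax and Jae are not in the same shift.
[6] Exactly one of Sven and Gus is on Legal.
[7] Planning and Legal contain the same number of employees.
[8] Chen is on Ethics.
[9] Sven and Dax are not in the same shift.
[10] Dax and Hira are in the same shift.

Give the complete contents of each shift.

Ethics = {Chen, Gus, Wen}; Planning = {Dax, Hira}; Legal = {Jae, Sven}

From (1): Chen ∉ Legal.
From (8): Chen ∈ Ethics.
(4): Wen matches Chen: Wen ∈ Ethics.
(2): Dax ∉ Ethics.
(3) (exactly one): Sven ∈ Legal.
(6) (exactly one): Gus ∉ Legal.
(9): Dax ∉ Legal.
(10): Hira matches Dax: Hira ∉ Ethics.
(10): Hira matches Dax: Hira ∉ Legal.
Only one shift left: Dax ∈ Planning.
Only one shift left: Hira ∈ Planning.
Suppose Jae ∈ Ethics: no assignment then satisfies all the clues, so Jae ∉ Ethics.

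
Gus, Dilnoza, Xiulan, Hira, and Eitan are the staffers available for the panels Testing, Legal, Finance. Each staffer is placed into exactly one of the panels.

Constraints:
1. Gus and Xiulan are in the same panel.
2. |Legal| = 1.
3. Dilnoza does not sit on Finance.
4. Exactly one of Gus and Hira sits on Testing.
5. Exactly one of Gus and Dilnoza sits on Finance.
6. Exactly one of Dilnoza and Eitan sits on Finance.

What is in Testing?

Testing = {Hira}

From (3): Dilnoza ∉ Finance.
(5) (exactly one): Gus ∈ Finance.
(6) (exactly one): Eitan ∈ Finance.
(1): Xiulan matches Gus: Xiulan ∉ Testing.
(1): Xiulan matches Gus: Xiulan ∉ Legal.
(1): Xiulan matches Gus: Xiulan ∈ Finance.
(4) (exactly one): Hira ∈ Testing.
(2): only 1 candidates remain for Legal, so all are in.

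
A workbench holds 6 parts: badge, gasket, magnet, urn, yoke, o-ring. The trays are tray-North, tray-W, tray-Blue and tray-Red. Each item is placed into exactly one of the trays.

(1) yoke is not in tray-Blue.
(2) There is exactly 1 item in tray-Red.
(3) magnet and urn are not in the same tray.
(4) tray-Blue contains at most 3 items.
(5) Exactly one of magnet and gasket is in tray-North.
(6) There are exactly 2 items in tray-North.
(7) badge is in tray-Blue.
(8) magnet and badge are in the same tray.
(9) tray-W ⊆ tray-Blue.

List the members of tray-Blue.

From (1): yoke ∉ tray-Blue.
From (7): badge ∈ tray-Blue.
(8): magnet matches badge: magnet ∉ tray-North.
(8): magnet matches badge: magnet ∉ tray-W.
(8): magnet matches badge: magnet ∈ tray-Blue.
(9) contrapositive: yoke ∉ tray-W.
(3): urn ∉ tray-Blue.
(5) (exactly one): gasket ∈ tray-North.
(9) contrapositive: urn ∉ tray-W.
Suppose o-ring ∉ tray-Blue: no assignment then satisfies all the clues, so o-ring ∈ tray-Blue.

tray-Blue = {badge, magnet, o-ring}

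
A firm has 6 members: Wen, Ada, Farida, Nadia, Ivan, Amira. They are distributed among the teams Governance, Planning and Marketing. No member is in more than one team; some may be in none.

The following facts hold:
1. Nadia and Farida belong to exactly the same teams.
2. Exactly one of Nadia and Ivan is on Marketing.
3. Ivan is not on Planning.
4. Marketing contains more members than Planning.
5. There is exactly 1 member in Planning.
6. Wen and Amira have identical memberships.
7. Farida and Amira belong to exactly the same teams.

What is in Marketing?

From (3): Ivan ∉ Planning.
Suppose Wen ∉ Marketing: no assignment then satisfies all the clues, so Wen ∈ Marketing.

Marketing = {Amira, Farida, Nadia, Wen}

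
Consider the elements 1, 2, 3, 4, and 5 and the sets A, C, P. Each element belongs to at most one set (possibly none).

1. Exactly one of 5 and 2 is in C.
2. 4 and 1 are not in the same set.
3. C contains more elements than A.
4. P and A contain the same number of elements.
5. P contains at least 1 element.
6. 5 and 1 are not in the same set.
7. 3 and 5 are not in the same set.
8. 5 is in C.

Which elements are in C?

From (8): 5 ∈ C.
(1) (exactly one): 2 ∉ C.
(6): 1 ∉ C.
(7): 3 ∉ C.
Suppose 4 ∉ C: no assignment then satisfies all the clues, so 4 ∈ C.

C = {4, 5}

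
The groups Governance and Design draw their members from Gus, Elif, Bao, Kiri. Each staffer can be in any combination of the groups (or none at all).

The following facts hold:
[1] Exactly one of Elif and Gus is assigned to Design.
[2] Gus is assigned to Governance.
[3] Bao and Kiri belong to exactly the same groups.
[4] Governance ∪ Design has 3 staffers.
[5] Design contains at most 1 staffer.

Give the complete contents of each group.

Governance = {Bao, Gus, Kiri}; Design = {Gus}

From (2): Gus ∈ Governance.
Suppose Gus ∉ Design: no assignment then satisfies all the clues, so Gus ∈ Design.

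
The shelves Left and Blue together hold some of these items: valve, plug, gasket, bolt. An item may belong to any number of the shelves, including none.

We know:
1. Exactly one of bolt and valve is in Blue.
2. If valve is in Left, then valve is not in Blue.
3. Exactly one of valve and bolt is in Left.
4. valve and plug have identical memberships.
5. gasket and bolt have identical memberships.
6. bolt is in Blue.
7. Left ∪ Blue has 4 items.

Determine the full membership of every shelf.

Left = {plug, valve}; Blue = {bolt, gasket}

From (6): bolt ∈ Blue.
(1) (exactly one): valve ∉ Blue.
(4): plug matches valve: plug ∉ Blue.
(5): gasket matches bolt: gasket ∈ Blue.
Suppose valve ∉ Left: no assignment then satisfies all the clues, so valve ∈ Left.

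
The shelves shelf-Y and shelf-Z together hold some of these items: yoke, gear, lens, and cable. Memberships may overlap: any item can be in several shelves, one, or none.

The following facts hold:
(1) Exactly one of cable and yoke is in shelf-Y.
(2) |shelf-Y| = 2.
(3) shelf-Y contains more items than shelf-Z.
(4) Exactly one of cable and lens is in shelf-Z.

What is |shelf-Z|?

1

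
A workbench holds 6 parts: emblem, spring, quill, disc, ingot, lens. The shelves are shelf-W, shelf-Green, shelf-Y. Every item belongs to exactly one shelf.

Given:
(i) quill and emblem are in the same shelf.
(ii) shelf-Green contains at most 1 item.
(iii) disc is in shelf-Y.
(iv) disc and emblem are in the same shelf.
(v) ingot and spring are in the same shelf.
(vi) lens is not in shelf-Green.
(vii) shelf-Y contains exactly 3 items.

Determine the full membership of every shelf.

shelf-W = {ingot, lens, spring}; shelf-Green = {}; shelf-Y = {disc, emblem, quill}

From (iii): disc ∈ shelf-Y.
From (vi): lens ∉ shelf-Green.
(iv): emblem matches disc: emblem ∉ shelf-W.
(iv): emblem matches disc: emblem ∉ shelf-Green.
(iv): emblem matches disc: emblem ∈ shelf-Y.
(i): quill matches emblem: quill ∉ shelf-W.
(i): quill matches emblem: quill ∉ shelf-Green.
(i): quill matches emblem: quill ∈ shelf-Y.
(vii): shelf-Y already has 3, so the rest are out.
Only one shelf left: lens ∈ shelf-W.
Suppose spring ∉ shelf-W: no assignment then satisfies all the clues, so spring ∈ shelf-W.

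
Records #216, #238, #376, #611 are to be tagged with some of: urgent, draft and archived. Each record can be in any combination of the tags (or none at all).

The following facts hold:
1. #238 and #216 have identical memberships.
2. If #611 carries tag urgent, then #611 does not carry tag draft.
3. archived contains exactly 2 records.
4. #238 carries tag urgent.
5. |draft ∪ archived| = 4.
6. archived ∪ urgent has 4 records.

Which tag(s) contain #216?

#216: draft, urgent

From (4): #238 ∈ urgent.
(1): #216 matches #238: #216 ∈ urgent.
Suppose #216 ∉ draft: no assignment then satisfies all the clues, so #216 ∈ draft.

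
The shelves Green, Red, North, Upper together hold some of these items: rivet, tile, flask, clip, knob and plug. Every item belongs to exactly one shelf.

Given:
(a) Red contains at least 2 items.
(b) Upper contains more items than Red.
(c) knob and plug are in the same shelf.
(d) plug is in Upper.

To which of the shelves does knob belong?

knob: Upper

From (d): plug ∈ Upper.
(c): knob matches plug: knob ∉ Green.
(c): knob matches plug: knob ∉ Red.
(c): knob matches plug: knob ∉ North.
(c): knob matches plug: knob ∈ Upper.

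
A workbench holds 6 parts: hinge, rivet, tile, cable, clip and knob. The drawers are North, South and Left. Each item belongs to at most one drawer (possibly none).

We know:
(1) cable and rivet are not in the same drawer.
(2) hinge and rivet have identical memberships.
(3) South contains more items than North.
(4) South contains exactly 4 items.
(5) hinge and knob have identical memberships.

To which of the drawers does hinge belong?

hinge: South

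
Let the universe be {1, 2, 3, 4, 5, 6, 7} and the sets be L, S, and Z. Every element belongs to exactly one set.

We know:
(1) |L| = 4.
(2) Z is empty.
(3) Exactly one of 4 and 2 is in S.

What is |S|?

3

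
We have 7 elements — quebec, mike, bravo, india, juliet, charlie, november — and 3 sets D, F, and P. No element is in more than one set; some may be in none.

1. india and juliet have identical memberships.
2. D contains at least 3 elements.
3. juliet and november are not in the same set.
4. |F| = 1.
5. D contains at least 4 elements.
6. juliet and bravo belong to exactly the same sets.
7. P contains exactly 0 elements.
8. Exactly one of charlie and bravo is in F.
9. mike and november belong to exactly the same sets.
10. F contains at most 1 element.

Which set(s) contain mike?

mike: none

(7): P already has 0, so the rest are out.
Suppose mike ∈ D: no assignment then satisfies all the clues, so mike ∉ D.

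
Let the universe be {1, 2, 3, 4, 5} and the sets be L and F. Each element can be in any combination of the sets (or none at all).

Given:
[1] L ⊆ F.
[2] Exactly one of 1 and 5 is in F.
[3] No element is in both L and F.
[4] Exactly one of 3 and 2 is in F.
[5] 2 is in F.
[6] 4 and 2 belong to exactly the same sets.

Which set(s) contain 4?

From (5): 2 ∈ F.
(3) (disjoint): 2 ∉ L.
(4) (exactly one): 3 ∉ F.
(6): 4 matches 2: 4 ∉ L.
(6): 4 matches 2: 4 ∈ F.
(1) contrapositive: 3 ∉ L.

4: F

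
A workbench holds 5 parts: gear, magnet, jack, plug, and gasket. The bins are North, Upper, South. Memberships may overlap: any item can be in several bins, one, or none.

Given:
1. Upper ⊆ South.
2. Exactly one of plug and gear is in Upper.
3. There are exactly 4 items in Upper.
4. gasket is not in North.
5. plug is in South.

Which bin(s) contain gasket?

gasket: South, Upper

From (4): gasket ∉ North.
From (5): plug ∈ South.
Suppose gasket ∉ Upper: no assignment then satisfies all the clues, so gasket ∈ Upper.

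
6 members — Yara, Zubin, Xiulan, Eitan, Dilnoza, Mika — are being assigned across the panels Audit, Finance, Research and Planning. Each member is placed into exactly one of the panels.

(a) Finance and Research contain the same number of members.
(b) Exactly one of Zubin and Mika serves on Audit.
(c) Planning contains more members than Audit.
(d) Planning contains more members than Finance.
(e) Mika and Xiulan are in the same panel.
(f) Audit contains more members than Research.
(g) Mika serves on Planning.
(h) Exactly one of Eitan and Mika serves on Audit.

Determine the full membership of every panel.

Audit = {Eitan, Zubin}; Finance = {}; Research = {}; Planning = {Dilnoza, Mika, Xiulan, Yara}

From (g): Mika ∈ Planning.
(b) (exactly one): Zubin ∈ Audit.
(e): Xiulan matches Mika: Xiulan ∉ Audit.
(e): Xiulan matches Mika: Xiulan ∉ Finance.
(e): Xiulan matches Mika: Xiulan ∉ Research.
(e): Xiulan matches Mika: Xiulan ∈ Planning.
(h) (exactly one): Eitan ∈ Audit.
Suppose Yara ∈ Audit: no assignment then satisfies all the clues, so Yara ∉ Audit.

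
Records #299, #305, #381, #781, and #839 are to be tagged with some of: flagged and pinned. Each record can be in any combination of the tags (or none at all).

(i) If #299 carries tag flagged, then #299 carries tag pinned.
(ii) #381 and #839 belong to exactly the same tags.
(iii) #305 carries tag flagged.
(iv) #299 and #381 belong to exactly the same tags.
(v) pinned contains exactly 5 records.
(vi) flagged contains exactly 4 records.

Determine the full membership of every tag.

flagged = {#299, #305, #381, #839}; pinned = {#299, #305, #381, #781, #839}

From (iii): #305 ∈ flagged.
(v): only 5 candidates remain for pinned, so all are in.
Suppose #299 ∉ flagged: no assignment then satisfies all the clues, so #299 ∈ flagged.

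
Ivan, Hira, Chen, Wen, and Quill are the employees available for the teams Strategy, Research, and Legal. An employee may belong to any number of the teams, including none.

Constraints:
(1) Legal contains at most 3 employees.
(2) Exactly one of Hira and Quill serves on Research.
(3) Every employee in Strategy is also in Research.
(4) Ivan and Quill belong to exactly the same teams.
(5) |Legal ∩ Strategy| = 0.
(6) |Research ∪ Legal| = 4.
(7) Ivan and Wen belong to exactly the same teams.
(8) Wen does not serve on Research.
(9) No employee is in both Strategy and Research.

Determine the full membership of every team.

From (8): Wen ∉ Research.
(3) contrapositive: Wen ∉ Strategy.
(7): Ivan matches Wen: Ivan ∉ Strategy.
(7): Ivan matches Wen: Ivan ∉ Research.
(4): Quill matches Ivan: Quill ∉ Strategy.
(4): Quill matches Ivan: Quill ∉ Research.
(2) (exactly one): Hira ∈ Research.
(9) (disjoint): Hira ∉ Strategy.
Suppose Ivan ∉ Legal: no assignment then satisfies all the clues, so Ivan ∈ Legal.

Strategy = {}; Research = {Hira}; Legal = {Ivan, Quill, Wen}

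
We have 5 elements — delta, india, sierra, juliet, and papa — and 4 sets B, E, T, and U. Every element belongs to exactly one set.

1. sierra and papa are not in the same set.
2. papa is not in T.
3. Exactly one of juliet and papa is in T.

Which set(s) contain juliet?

juliet: T

From (2): papa ∉ T.
(3) (exactly one): juliet ∈ T.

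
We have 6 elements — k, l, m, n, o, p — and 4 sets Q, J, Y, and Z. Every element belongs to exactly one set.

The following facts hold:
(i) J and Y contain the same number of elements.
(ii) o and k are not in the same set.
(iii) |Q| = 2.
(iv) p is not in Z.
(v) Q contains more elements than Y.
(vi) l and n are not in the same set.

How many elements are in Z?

2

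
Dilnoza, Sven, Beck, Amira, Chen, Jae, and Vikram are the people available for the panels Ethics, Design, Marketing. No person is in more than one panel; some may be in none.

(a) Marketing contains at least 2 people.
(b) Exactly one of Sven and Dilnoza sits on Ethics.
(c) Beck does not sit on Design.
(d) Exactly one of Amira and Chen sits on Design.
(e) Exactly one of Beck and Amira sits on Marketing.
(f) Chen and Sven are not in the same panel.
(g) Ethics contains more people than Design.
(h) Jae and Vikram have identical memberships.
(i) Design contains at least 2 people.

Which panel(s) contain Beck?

Beck: Marketing

From (c): Beck ∉ Design.
Suppose Beck ∈ Ethics: no assignment then satisfies all the clues, so Beck ∉ Ethics.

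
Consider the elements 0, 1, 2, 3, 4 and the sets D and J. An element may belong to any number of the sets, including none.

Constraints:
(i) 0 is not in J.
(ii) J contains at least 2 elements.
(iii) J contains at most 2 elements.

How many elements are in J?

2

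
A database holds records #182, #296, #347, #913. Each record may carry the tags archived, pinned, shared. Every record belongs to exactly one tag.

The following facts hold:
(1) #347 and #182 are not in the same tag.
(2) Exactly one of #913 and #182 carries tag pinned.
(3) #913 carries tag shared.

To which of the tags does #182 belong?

#182: pinned

From (3): #913 ∈ shared.
(2) (exactly one): #182 ∈ pinned.
(1): #347 ∉ pinned.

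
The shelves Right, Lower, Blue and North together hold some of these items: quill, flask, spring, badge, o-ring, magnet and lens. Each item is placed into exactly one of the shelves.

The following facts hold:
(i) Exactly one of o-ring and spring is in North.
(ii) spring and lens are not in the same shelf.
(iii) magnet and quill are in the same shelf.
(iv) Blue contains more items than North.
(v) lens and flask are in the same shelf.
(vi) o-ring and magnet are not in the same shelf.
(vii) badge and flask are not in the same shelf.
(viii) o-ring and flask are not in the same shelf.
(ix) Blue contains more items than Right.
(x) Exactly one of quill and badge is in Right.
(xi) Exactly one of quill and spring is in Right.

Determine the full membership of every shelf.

Right = {badge, spring}; Lower = {}; Blue = {flask, lens, magnet, quill}; North = {o-ring}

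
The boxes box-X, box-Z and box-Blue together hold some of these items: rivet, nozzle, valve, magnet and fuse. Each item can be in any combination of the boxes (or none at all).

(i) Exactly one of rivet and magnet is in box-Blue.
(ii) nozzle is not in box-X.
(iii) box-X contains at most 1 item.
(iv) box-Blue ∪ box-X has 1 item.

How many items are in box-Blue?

1

From (ii): nozzle ∉ box-X.
Suppose nozzle ∈ box-Blue: no assignment then satisfies all the clues, so nozzle ∉ box-Blue.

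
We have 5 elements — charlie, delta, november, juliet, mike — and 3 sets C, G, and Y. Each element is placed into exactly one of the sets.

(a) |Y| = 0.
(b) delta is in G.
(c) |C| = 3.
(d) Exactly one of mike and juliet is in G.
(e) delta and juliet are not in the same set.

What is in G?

G = {delta, mike}

From (b): delta ∈ G.
(a): Y already has 0, so the rest are out.
(e): juliet ∉ G.
Only one set left: juliet ∈ C.
(d) (exactly one): mike ∈ G.
(c): only 3 candidates remain for C, so all are in.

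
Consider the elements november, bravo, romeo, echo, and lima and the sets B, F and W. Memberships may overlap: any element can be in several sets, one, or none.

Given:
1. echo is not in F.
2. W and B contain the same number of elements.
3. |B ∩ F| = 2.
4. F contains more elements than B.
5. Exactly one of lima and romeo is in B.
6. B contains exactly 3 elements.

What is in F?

From (1): echo ∉ F.
Suppose november ∉ F: no assignment then satisfies all the clues, so november ∈ F.

F = {bravo, lima, november, romeo}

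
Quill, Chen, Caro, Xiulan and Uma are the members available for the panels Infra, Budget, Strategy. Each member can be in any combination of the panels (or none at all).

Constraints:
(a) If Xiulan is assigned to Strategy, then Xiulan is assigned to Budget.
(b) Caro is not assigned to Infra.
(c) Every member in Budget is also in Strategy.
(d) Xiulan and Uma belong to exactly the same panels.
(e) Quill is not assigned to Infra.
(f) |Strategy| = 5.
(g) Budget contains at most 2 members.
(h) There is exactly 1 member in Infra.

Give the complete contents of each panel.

Infra = {Chen}; Budget = {Uma, Xiulan}; Strategy = {Caro, Chen, Quill, Uma, Xiulan}

From (b): Caro ∉ Infra.
From (e): Quill ∉ Infra.
(f): only 5 candidates remain for Strategy, so all are in.
(a): Xiulan ∈ Budget.
(d): Uma matches Xiulan: Uma ∈ Budget.
(g): Budget already has 2, so the rest are out.
Suppose Chen ∉ Infra: no assignment then satisfies all the clues, so Chen ∈ Infra.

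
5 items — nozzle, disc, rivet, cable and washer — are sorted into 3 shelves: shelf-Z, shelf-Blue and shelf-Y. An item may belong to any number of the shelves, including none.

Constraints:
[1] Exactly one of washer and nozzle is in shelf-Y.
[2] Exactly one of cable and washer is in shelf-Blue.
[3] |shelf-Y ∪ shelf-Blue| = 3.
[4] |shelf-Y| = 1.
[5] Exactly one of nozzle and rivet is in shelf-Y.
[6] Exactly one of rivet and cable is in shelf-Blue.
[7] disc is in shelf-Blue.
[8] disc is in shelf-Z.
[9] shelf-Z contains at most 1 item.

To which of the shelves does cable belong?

cable: shelf-Blue

From (7): disc ∈ shelf-Blue.
From (8): disc ∈ shelf-Z.
(9): shelf-Z already has 1, so the rest are out.
Suppose cable ∉ shelf-Blue: no assignment then satisfies all the clues, so cable ∈ shelf-Blue.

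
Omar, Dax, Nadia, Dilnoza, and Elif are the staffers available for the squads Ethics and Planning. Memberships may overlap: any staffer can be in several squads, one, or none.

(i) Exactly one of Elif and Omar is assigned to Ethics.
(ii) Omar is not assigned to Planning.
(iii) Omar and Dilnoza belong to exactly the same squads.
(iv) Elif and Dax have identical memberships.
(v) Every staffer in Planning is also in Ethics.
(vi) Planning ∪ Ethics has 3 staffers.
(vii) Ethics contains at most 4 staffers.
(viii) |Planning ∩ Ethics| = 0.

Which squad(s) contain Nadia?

Nadia: Ethics

From (ii): Omar ∉ Planning.
(iii): Dilnoza matches Omar: Dilnoza ∉ Planning.
Suppose Nadia ∉ Ethics: no assignment then satisfies all the clues, so Nadia ∈ Ethics.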